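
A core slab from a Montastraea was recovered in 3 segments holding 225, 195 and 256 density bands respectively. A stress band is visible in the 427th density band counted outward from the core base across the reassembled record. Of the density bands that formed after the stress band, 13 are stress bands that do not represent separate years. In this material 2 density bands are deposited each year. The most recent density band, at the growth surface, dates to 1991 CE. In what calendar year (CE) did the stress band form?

1873 CE

Total density bands = 225 + 195 + 256 = 676.
Between density band 427 and the growth surface there are 676 − 427 = 249 density bands.
249 − 13 false = 236 true density bands after the stress band.
236 density bands at 2 per year is 236 / 2 = 118 years.
Counting back 118 years from 1991 CE places the stress band in 1991 − 118 = 1873 CE.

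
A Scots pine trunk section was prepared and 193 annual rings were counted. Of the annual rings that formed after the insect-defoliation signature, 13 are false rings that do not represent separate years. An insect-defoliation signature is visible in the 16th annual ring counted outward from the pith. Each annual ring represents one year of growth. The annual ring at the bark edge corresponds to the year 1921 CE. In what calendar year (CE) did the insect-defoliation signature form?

Between annual ring 16 and the bark edge there are 193 − 16 = 177 annual rings.
Removing the 13 false annual rings leaves 177 − 13 = 164 true annual rings beyond the insect-defoliation signature.
Counting back 164 years from 1921 CE places the insect-defoliation signature in 1921 − 164 = 1757 CE.

1757 CE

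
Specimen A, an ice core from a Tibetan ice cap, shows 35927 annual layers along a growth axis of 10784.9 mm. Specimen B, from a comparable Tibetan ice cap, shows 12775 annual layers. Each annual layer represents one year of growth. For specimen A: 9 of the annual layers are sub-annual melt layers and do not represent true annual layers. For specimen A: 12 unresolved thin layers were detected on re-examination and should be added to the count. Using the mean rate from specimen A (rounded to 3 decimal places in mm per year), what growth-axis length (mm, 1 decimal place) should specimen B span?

3832.5 mm

Specimen A: after corrections the count is 35927 − 9 + 12 = 35930 annual layers.
A: Mean rate = 10784.9 mm / 35930 years ≈ 0.300 mm per year.
For B, 0.300 mm/year × 12775 years = 3832.5 mm.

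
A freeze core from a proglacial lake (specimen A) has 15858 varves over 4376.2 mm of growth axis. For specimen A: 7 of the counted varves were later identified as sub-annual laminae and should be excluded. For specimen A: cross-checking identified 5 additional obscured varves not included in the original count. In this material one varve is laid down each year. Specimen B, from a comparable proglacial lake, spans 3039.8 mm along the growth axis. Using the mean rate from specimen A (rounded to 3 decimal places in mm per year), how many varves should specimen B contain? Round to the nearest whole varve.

Specimen A: correcting the raw count gives 15858 − 7 + 5 = 15856 true varves.
A: Mean rate = 4376.2 mm / 15856 years ≈ 0.276 mm per year.
For B, 3039.8 / 0.276 = 11013.77 years ≈ 11014 varves.

11014 varves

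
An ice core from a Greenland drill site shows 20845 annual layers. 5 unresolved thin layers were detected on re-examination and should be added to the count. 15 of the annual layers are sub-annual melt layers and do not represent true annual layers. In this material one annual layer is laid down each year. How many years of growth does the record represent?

20835 years

Adjusted count: 20845 − 15 + 5 = 20835 annual layers.
With a one-to-one annual layer periodicity this is 20835 years.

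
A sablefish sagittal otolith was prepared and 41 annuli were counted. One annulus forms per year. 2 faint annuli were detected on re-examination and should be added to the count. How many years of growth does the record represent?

Adjusted count: 41 + 2 = 43 annuli.
With a one-to-one annulus periodicity this is 43 years.

43 years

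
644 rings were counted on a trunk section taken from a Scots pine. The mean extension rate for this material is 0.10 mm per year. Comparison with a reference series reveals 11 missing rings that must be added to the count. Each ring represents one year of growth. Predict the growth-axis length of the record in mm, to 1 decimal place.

After corrections the count is 644 + 11 = 655 rings.
Length ≈ 0.10 × 655 = 65.5 mm.

65.5 mm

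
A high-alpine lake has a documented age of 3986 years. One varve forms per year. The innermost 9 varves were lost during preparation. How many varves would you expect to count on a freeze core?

3977 varves

At one varve per year, 3986 years correspond to 3986 varves.
Subtracting the 9 varves not captured gives 3986 − 9 = 3977 varves in the record.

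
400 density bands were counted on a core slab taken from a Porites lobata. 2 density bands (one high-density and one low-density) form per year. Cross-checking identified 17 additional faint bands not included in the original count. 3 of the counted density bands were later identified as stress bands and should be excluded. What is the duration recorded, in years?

True density band count = 400 − 3 + 17 = 414.
With 2 density bands per year, 414 / 2 = 207 years.

207 yr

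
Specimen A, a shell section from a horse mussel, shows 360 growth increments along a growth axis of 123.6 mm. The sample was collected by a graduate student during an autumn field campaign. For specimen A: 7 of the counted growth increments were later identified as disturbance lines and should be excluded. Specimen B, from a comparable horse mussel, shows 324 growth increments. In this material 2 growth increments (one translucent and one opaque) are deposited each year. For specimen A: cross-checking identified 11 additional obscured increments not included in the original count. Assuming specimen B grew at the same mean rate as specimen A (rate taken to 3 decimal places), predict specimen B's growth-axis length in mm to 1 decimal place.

Specimen A: true growth increment count = 360 − 7 + 11 = 364.
Specimen A: with 2 growth increments per year, 364 / 2 = 182 years.
A: Mean rate = 123.6 mm / 182 years ≈ 0.679 mm per year.
Specimen B: dividing by 2 growth increments per year: 324 / 2 = 162 years. B's length ≈ 0.679 × 162 = 110.0 mm.

110.0 mm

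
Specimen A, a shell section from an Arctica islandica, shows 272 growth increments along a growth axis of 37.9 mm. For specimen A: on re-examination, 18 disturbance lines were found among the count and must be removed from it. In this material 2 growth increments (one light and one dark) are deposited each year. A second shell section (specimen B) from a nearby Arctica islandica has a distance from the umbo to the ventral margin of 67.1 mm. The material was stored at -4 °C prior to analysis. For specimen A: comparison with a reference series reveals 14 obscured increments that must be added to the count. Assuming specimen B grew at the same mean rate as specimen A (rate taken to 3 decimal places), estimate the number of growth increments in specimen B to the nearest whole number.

474 growth increments

Specimen A: correcting the raw count gives 272 − 18 + 14 = 268 true growth increments.
Specimen A: dividing by 2 growth increments per year: 268 / 2 = 134 years.
A: Extension rate ≈ 37.9 / 134 = 0.283 mm per year.
B spans 67.1 / 0.283 = 237.10 years; at 2 growth increments per year that is 237.10 × 2 ≈ 474 growth increments.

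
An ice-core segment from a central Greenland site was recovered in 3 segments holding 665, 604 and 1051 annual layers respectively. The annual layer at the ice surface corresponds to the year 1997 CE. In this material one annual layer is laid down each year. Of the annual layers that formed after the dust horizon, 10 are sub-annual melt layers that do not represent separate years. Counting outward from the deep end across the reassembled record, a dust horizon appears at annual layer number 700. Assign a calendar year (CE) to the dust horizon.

387 CE

Total annual layers = 665 + 604 + 1051 = 2320.
Between annual layer 700 and the ice surface there are 2320 − 700 = 1620 annual layers.
Excluding 10 false annual layers: 1620 − 10 = 1610.
Counting back 1610 years from 1997 CE places the dust horizon in 1997 − 1610 = 387 CE.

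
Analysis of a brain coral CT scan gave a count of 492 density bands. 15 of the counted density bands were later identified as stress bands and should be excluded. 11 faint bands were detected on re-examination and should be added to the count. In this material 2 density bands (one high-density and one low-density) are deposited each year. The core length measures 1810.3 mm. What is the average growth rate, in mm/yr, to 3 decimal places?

After corrections the count is 492 − 15 + 11 = 488 density bands.
With 2 density bands per year, 488 / 2 = 244 years.
Extension rate ≈ 1810.3 / 244 = 7.419 mm/yr.

7.419 mm/yr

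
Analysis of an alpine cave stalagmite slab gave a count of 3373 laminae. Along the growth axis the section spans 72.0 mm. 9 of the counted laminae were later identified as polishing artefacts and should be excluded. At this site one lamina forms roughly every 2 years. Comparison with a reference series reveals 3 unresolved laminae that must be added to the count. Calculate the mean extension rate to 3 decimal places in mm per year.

0.011 mm per year

Correcting the raw count gives 3373 − 9 + 3 = 3367 true laminae.
At 2 years per lamina, 3367 × 2 = 6734 years.
Extension rate ≈ 72.0 / 6734 = 0.011 mm per year.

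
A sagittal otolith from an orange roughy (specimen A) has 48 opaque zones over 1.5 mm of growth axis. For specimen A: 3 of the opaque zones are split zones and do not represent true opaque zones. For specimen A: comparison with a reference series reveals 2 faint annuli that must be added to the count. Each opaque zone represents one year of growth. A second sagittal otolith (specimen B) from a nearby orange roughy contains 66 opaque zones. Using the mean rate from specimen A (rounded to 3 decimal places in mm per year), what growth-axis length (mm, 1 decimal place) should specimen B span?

2.1 mm

Specimen A: adjusted count: 48 − 3 + 2 = 47 opaque zones.
A: Mean rate = 1.5 mm / 47 years ≈ 0.032 mm/year.
Length of B = 0.032 × 66 = 2.1 mm.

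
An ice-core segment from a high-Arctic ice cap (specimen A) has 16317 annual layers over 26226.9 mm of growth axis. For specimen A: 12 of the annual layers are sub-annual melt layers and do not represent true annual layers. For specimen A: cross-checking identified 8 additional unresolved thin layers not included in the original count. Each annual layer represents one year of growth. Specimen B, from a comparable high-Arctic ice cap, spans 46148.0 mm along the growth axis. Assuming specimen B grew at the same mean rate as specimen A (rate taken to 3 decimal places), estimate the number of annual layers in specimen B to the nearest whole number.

28699 annual layers

Specimen A: adjusted count: 16317 − 12 + 8 = 16313 annual layers.
A: 26226.9 mm over 16313 years gives 26226.9 / 16313 ≈ 1.608 mm/yr.
B spans 46148.0 / 1.608 = 28699.00 years ≈ 28699 annual layers.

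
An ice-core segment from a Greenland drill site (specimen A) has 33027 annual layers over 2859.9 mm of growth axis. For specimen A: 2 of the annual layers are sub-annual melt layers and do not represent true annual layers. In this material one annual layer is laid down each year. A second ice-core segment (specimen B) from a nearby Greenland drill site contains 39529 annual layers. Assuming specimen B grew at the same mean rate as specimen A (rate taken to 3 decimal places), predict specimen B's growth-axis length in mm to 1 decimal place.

Specimen A: after corrections the count is 33027 − 2 = 33025 annual layers.
A: Extension rate ≈ 2859.9 / 33025 = 0.087 mm per year.
Length of B = 0.087 × 39529 = 3439.0 mm.

3439.0 mm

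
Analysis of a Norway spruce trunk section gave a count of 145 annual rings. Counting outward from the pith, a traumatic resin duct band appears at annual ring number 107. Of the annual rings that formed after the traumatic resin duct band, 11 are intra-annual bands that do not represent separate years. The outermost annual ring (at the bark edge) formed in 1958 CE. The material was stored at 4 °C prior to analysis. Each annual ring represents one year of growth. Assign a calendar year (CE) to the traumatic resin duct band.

1931 CE

145 − 107 = 38 annual rings lie beyond the traumatic resin duct band toward the bark edge.
Removing the 11 false annual rings leaves 38 − 11 = 27 true annual rings beyond the traumatic resin duct band.
1958 − 27 = 1931 CE.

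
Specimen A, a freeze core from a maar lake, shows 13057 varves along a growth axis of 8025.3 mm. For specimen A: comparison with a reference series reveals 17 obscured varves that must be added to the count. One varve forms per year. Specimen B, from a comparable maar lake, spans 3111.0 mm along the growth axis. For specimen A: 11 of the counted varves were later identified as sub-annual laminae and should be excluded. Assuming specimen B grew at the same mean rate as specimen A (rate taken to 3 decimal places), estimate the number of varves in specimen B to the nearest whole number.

Specimen A: true varve count = 13057 − 11 + 17 = 13063.
A: Mean rate = 8025.3 mm / 13063 years ≈ 0.614 mm/year.
Specimen B: 3111.0 mm / 0.614 mm per year = 5066.78 years ≈ 5067 varves.

5067 varves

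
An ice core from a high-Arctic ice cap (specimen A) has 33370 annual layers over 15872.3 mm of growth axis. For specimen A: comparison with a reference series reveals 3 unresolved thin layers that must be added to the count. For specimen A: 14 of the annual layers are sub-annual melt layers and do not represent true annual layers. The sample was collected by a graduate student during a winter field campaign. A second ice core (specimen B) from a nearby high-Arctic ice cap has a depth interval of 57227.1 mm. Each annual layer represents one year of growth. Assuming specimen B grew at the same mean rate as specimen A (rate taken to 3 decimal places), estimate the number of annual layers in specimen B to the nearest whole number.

Specimen A: adjusted count: 33370 − 14 + 3 = 33359 annual layers.
A: Mean rate = 15872.3 mm / 33359 years ≈ 0.476 mm/yr.
For B, 57227.1 / 0.476 = 120225.00 years ≈ 120225 annual layers.

120225 annual layers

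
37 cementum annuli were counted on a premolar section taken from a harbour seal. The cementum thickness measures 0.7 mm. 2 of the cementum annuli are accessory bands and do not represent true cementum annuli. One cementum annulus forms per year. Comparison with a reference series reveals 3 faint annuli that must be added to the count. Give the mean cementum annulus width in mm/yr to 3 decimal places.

After corrections the count is 37 − 2 + 3 = 38 cementum annuli.
Extension rate ≈ 0.7 / 38 = 0.018 mm/yr.

0.018 mm/yr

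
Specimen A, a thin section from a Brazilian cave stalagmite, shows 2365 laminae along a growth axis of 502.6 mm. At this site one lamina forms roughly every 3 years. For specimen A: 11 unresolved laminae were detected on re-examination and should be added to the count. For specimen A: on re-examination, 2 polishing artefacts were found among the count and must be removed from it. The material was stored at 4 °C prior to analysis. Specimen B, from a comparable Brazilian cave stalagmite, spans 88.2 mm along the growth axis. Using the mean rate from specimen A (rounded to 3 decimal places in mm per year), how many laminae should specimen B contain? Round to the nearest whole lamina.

414 laminae

Specimen A: after corrections the count is 2365 − 2 + 11 = 2374 laminae.
Specimen A: at 3 years per lamina, 2374 × 3 = 7122 years.
A: Extension rate ≈ 502.6 / 7122 = 0.071 mm per year.
Specimen B: 88.2 mm / 0.071 mm per year = 1242.25 years; at 3 years per lamina that is 1242.25 / 3 ≈ 414 laminae.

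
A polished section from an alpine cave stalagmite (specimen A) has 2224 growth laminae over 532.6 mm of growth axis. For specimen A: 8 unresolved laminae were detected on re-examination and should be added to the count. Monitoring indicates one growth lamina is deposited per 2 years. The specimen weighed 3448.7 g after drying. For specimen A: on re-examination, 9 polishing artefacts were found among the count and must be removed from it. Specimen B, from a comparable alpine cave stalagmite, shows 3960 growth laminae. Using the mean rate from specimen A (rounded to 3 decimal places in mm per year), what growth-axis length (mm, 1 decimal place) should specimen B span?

950.4 mm

Specimen A: true growth lamina count = 2224 − 9 + 8 = 2223.
Specimen A: 2223 growth laminae at 2 years each span 2223 × 2 = 4446 years.
A: Extension rate ≈ 532.6 / 4446 = 0.120 mm per year.
Specimen B: 3960 growth laminae at 2 years each span 3960 × 2 = 7920 years. B's length ≈ 0.120 × 7920 = 950.4 mm.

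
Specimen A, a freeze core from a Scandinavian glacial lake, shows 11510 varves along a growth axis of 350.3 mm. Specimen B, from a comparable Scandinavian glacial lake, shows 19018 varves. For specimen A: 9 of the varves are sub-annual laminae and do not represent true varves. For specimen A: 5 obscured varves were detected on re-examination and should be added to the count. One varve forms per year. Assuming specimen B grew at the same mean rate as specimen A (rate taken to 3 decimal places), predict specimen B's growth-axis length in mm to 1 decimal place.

Specimen A: adjusted count: 11510 − 9 + 5 = 11506 varves.
A: Mean rate = 350.3 mm / 11506 years ≈ 0.030 mm/yr.
Length of B = 0.030 × 19018 = 570.5 mm.

570.5 mm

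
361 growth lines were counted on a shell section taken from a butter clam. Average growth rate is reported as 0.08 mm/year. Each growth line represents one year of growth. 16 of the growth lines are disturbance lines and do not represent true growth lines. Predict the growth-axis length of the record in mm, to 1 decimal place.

27.6 mm

Correcting the raw count gives 361 − 16 = 345 true growth lines.
345 years at 0.08 mm/year gives 0.08 × 345 = 27.6 mm.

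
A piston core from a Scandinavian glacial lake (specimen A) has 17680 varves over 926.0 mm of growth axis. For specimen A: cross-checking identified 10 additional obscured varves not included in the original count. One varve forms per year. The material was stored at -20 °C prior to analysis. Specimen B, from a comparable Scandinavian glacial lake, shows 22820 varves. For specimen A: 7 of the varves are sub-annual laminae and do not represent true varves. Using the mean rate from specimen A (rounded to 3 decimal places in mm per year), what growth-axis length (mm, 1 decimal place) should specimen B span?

Specimen A: adjusted count: 17680 − 7 + 10 = 17683 varves.
A: Extension rate ≈ 926.0 / 17683 = 0.052 mm per year.
Length of B = 0.052 × 22820 = 1186.6 mm.

1186.6 mm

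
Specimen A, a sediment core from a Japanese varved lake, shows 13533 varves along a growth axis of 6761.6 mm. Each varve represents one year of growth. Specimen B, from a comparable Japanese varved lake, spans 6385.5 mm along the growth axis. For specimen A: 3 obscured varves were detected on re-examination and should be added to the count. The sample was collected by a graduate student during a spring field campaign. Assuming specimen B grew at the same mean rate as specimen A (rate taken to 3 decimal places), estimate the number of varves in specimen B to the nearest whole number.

12771 varves

Specimen A: adjusted count: 13533 + 3 = 13536 varves.
A: Mean rate = 6761.6 mm / 13536 years ≈ 0.500 mm/year.
B spans 6385.5 / 0.500 = 12771.00 years ≈ 12771 varves.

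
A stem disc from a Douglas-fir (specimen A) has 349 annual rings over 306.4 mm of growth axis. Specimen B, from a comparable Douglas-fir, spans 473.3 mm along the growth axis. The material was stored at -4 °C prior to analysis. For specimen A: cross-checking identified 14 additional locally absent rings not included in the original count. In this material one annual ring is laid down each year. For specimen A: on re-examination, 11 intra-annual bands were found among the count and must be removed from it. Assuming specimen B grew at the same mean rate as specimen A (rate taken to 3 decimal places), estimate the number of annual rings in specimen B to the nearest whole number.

Specimen A: true annual ring count = 349 − 11 + 14 = 352.
A: Mean rate = 306.4 mm / 352 years ≈ 0.870 mm per year.
For B, 473.3 / 0.870 = 544.02 years ≈ 544 annual rings.

544 annual rings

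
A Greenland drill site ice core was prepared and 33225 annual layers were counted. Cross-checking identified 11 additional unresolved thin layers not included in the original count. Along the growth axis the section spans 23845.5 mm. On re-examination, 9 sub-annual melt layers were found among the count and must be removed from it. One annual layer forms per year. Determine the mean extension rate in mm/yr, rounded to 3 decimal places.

0.718 mm/yr

After corrections the count is 33225 − 9 + 11 = 33227 annual layers.
23845.5 mm over 33227 years gives 23845.5 / 33227 ≈ 0.718 mm/yr.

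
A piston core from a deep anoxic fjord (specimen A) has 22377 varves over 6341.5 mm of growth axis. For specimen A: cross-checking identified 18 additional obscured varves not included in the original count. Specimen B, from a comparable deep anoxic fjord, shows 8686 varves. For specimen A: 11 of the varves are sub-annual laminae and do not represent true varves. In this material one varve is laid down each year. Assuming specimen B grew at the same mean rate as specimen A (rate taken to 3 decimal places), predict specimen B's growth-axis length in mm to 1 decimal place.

2458.1 mm

Specimen A: after corrections the count is 22377 − 11 + 18 = 22384 varves.
A: Extension rate ≈ 6341.5 / 22384 = 0.283 mm per year.
B's length ≈ 0.283 × 8686 = 2458.1 mm.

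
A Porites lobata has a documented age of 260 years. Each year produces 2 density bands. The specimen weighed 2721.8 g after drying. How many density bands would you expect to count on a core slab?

With 2 density bands per year, 260 years would produce 260 × 2 = 520 density bands.
So 520 density bands should be present.

520 density bands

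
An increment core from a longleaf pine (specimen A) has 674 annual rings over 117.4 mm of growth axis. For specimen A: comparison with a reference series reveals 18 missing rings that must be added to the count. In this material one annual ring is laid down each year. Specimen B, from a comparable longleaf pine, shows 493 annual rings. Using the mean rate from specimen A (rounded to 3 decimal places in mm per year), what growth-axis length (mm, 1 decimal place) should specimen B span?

Specimen A: true annual ring count = 674 + 18 = 692.
A: Extension rate ≈ 117.4 / 692 = 0.170 mm per year.
Length of B = 0.170 × 493 = 83.8 mm.

83.8 mm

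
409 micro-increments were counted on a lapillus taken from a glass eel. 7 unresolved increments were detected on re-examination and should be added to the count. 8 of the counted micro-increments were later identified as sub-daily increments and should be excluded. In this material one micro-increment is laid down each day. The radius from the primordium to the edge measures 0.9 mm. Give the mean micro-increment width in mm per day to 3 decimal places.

0.002 mm per day

True micro-increment count = 409 − 8 + 7 = 408.
Extension rate ≈ 0.9 / 408 = 0.002 mm per day.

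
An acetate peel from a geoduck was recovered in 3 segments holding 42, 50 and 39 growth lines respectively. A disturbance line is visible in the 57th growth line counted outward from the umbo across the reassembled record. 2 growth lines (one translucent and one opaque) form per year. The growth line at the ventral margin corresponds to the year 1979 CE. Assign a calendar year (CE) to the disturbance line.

Total growth lines = 42 + 50 + 39 = 131.
Between growth line 57 and the ventral margin there are 131 − 57 = 74 growth lines.
Dividing by 2 growth lines per year: 74 / 2 = 37 years.
1979 − 37 = 1942 CE.

1942 CE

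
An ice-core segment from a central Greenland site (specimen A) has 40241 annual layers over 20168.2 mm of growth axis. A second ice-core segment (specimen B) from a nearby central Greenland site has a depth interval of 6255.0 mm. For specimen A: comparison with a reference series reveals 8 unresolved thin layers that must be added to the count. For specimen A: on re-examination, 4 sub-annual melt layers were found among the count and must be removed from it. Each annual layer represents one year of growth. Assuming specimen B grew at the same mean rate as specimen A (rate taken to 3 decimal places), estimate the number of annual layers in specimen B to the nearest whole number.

12485 annual layers

Specimen A: correcting the raw count gives 40241 − 4 + 8 = 40245 true annual layers.
A: Mean rate = 20168.2 mm / 40245 years ≈ 0.501 mm/year.
For B, 6255.0 / 0.501 = 12485.03 years ≈ 12485 annual layers.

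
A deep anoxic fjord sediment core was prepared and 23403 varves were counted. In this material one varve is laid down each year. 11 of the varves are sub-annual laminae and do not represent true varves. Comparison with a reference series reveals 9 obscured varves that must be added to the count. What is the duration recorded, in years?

Correcting the raw count gives 23403 − 11 + 9 = 23401 true varves.
With a one-to-one varve periodicity this is 23401 years.

23401 yr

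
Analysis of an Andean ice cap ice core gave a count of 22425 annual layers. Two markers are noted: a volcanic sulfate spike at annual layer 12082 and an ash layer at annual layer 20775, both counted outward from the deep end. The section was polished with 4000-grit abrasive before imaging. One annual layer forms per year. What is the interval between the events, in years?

8693 years

Separation: 20775 − 12082 = 8693 annual layers.
At one annual layer per year, 8693 years elapsed between them.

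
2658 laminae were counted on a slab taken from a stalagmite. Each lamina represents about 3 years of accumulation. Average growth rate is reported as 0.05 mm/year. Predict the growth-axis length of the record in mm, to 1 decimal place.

2658 laminae at 3 years each span 2658 × 3 = 7974 years.
7974 years at 0.05 mm/year gives 0.05 × 7974 = 398.7 mm.

398.7 mm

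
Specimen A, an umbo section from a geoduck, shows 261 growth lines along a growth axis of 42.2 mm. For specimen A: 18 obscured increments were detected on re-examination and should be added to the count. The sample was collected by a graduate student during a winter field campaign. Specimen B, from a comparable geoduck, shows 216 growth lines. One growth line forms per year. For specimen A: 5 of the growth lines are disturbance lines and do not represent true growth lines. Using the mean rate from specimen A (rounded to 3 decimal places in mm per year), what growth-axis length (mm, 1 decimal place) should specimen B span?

33.3 mm

Specimen A: after corrections the count is 261 − 5 + 18 = 274 growth lines.
A: Extension rate ≈ 42.2 / 274 = 0.154 mm/yr.
For B, 0.154 mm/year × 216 years = 33.3 mm.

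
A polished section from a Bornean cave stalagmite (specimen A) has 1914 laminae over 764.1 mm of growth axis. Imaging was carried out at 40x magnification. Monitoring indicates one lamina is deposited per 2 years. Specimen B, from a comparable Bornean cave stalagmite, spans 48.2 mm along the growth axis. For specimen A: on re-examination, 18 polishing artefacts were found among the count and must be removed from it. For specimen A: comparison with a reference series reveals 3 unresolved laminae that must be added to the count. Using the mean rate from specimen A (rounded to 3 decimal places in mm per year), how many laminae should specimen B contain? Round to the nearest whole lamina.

Specimen A: true lamina count = 1914 − 18 + 3 = 1899.
Specimen A: 1899 laminae at 2 years each span 1899 × 2 = 3798 years.
A: Mean rate = 764.1 mm / 3798 years ≈ 0.201 mm/yr.
Specimen B: 48.2 mm / 0.201 mm per year = 239.80 years; at 2 years per lamina that is 239.80 / 2 ≈ 120 laminae.

120 laminae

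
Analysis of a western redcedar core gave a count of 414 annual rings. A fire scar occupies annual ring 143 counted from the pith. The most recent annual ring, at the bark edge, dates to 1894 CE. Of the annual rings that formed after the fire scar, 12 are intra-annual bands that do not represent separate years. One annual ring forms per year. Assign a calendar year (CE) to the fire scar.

The fire scar sits at annual ring 143 from the pith, so 414 − 143 = 271 annual rings formed after it.
Excluding 12 false annual rings: 271 − 12 = 259.
1894 − 259 = 1635 CE.

1635 CE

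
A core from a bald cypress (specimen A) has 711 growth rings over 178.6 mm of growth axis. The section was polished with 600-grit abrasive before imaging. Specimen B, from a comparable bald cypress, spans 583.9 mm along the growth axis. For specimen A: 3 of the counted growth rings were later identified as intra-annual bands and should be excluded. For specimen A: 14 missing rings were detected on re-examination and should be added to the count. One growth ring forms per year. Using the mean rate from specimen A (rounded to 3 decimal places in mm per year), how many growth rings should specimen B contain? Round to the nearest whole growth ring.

2364 growth rings

Specimen A: adjusted count: 711 − 3 + 14 = 722 growth rings.
A: 178.6 mm over 722 years gives 178.6 / 722 ≈ 0.247 mm/year.
B spans 583.9 / 0.247 = 2363.97 years ≈ 2364 growth rings.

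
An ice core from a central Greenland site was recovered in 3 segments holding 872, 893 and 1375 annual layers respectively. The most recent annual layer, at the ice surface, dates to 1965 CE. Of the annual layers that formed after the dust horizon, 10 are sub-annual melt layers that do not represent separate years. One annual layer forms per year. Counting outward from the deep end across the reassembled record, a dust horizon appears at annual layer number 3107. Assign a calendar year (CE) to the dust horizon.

Total annual layers = 872 + 893 + 1375 = 3140.
3140 − 3107 = 33 annual layers lie beyond the dust horizon toward the ice surface.
Excluding 10 false annual layers: 33 − 10 = 23.
1965 − 23 = 1942 CE.

1942 CE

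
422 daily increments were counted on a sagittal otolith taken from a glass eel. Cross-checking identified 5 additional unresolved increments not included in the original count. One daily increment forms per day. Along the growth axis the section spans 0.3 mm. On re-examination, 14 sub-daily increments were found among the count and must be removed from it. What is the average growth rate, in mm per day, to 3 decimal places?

Correcting the raw count gives 422 − 14 + 5 = 413 true daily increments.
Extension rate ≈ 0.3 / 413 = 0.001 mm per day.

0.001 mm per day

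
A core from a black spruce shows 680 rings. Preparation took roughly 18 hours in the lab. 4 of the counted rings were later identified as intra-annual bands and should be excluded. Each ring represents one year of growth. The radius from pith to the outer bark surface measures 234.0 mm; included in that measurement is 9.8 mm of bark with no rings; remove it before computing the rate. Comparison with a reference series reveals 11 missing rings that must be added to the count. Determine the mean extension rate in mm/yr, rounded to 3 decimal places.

True ring count = 680 − 4 + 11 = 687.
Net length = 234.0 − 9.8 = 224.2 mm.
Extension rate ≈ 224.2 / 687 = 0.326 mm/yr.

0.326 mm/yr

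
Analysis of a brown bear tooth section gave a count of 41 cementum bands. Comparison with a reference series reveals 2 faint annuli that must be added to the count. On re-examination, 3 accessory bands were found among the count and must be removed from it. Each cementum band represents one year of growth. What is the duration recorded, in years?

40 years

True cementum band count = 41 − 3 + 2 = 40.
One cementum band per year makes the duration 40 years.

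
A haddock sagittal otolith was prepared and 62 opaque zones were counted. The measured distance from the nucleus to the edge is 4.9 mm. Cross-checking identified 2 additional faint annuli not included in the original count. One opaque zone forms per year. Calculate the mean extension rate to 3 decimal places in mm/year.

Correcting the raw count gives 62 + 2 = 64 true opaque zones.
4.9 mm over 64 years gives 4.9 / 64 ≈ 0.077 mm/year.

0.077 mm/year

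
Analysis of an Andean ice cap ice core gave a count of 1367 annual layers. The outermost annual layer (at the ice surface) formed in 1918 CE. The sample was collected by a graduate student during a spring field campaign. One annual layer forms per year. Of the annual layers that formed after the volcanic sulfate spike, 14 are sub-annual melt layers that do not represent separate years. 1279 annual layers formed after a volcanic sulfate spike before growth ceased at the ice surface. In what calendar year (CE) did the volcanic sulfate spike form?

653 CE

1279 annual layers post-date the volcanic sulfate spike.
Excluding 14 false annual layers: 1279 − 14 = 1265.
The annual layer at the ice surface is 1918 CE, so the volcanic sulfate spike dates to 1918 − 1265 = 653 CE.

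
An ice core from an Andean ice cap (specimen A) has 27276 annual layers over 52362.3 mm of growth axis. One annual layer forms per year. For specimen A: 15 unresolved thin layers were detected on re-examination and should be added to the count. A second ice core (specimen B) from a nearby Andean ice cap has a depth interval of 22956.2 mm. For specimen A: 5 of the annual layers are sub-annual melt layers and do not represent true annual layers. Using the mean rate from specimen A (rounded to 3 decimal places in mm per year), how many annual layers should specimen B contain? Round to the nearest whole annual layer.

11963 annual layers

Specimen A: true annual layer count = 27276 − 5 + 15 = 27286.
A: 52362.3 mm over 27286 years gives 52362.3 / 27286 ≈ 1.919 mm per year.
B spans 22956.2 / 1.919 = 11962.58 years ≈ 11963 annual layers.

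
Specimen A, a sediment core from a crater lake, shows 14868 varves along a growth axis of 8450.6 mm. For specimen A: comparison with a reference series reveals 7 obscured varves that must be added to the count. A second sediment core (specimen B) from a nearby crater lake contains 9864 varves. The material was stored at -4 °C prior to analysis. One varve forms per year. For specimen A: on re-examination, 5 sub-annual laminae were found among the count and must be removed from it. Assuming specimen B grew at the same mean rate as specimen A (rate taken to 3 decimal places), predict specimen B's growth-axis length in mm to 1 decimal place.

Specimen A: adjusted count: 14868 − 5 + 7 = 14870 varves.
A: 8450.6 mm over 14870 years gives 8450.6 / 14870 ≈ 0.568 mm per year.
Length of B = 0.568 × 9864 = 5602.8 mm.

5602.8 mm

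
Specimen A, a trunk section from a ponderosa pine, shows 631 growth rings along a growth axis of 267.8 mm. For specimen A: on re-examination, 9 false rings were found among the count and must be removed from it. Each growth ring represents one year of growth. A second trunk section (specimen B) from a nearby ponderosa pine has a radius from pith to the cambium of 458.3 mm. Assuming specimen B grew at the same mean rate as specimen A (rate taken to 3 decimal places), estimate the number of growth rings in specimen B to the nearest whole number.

Specimen A: after corrections the count is 631 − 9 = 622 growth rings.
A: Extension rate ≈ 267.8 / 622 = 0.431 mm per year.
B spans 458.3 / 0.431 = 1063.34 years ≈ 1063 growth rings.

1063 growth rings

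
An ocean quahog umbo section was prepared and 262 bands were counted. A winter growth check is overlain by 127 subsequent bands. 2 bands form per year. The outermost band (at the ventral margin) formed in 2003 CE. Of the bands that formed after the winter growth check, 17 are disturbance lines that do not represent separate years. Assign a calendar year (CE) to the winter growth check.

There are 127 bands younger than the winter growth check.
Removing the 17 false bands leaves 127 − 17 = 110 true bands beyond the winter growth check.
Dividing by 2 bands per year: 110 / 2 = 55 years.
Counting back 55 years from 2003 CE places the winter growth check in 2003 − 55 = 1948 CE.

1948 CE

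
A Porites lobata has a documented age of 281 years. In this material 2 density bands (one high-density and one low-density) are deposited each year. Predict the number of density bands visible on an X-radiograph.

Expected density bands: 281 × 2 = 562.
So 562 density bands should be present.

562 density bands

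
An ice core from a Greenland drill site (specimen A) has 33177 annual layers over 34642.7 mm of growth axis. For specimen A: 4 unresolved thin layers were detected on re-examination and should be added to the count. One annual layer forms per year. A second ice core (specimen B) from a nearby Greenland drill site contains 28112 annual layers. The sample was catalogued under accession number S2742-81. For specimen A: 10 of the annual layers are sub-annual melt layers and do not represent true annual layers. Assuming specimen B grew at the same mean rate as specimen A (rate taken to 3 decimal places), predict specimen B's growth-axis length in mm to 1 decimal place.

29348.9 mm

Specimen A: true annual layer count = 33177 − 10 + 4 = 33171.
A: Mean rate = 34642.7 mm / 33171 years ≈ 1.044 mm per year.
Length of B = 1.044 × 28112 = 29348.9 mm.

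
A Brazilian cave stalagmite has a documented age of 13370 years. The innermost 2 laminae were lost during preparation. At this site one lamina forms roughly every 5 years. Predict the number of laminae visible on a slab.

One lamina every 5 years means 13370 / 5 = 2674 laminae.
2674 − 2 missed = 2672 laminae expected in the prepared section.

2672 laminae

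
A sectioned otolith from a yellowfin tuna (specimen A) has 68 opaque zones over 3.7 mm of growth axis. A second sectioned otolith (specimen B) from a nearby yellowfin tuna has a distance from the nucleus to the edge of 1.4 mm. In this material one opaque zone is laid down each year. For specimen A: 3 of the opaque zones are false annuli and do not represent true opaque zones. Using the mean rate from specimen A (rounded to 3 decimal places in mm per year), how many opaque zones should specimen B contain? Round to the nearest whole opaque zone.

Specimen A: true opaque zone count = 68 − 3 = 65.
A: Mean rate = 3.7 mm / 65 years ≈ 0.057 mm/yr.
B spans 1.4 / 0.057 = 24.56 years ≈ 25 opaque zones.

25 opaque zones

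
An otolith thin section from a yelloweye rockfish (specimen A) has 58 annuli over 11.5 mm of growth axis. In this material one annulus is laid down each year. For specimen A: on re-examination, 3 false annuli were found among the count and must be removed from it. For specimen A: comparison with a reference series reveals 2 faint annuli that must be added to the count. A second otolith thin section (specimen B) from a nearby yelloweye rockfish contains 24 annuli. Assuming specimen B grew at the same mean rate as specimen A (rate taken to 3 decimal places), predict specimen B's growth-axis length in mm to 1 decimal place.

Specimen A: correcting the raw count gives 58 − 3 + 2 = 57 true annuli.
A: 11.5 mm over 57 years gives 11.5 / 57 ≈ 0.202 mm/year.
B's length ≈ 0.202 × 24 = 4.8 mm.

4.8 mm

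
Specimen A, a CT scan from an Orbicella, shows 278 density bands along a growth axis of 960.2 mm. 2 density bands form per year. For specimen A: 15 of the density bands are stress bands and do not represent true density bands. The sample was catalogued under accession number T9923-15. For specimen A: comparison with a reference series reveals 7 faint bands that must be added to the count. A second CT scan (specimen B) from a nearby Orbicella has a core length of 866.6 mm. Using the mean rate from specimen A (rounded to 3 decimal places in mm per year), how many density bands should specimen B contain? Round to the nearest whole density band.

Specimen A: after corrections the count is 278 − 15 + 7 = 270 density bands.
Specimen A: dividing by 2 density bands per year: 270 / 2 = 135 years.
A: Mean rate = 960.2 mm / 135 years ≈ 7.113 mm/yr.
Specimen B: 866.6 mm / 7.113 mm per year = 121.83 years; at 2 density bands per year that is 121.83 × 2 ≈ 244 density bands.

244 density bands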